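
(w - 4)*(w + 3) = w^2 - w - 12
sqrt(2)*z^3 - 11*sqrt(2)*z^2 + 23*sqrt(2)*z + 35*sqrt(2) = (z - 7)*(z - 5)*(sqrt(2)*z + sqrt(2))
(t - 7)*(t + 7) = t^2 - 49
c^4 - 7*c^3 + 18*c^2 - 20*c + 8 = (c - 2)^3*(c - 1)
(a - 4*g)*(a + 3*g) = a^2 - a*g - 12*g^2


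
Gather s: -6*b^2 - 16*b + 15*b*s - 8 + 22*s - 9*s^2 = -6*b^2 - 16*b - 9*s^2 + s*(15*b + 22) - 8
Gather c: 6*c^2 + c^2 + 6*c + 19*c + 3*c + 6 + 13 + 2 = 7*c^2 + 28*c + 21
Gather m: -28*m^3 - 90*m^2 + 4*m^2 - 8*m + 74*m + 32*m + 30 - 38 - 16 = -28*m^3 - 86*m^2 + 98*m - 24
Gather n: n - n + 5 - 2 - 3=0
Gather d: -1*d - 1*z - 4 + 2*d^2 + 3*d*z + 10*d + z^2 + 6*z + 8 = 2*d^2 + d*(3*z + 9) + z^2 + 5*z + 4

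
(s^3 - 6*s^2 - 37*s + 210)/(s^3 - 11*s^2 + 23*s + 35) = (s + 6)/(s + 1)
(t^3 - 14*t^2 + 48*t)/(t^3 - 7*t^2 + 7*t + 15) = t*(t^2 - 14*t + 48)/(t^3 - 7*t^2 + 7*t + 15)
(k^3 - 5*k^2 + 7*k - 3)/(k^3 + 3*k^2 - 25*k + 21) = (k - 1)/(k + 7)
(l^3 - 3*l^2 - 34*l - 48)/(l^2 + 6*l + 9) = (l^2 - 6*l - 16)/(l + 3)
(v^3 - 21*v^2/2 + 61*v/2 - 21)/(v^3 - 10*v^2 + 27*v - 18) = (v - 7/2)/(v - 3)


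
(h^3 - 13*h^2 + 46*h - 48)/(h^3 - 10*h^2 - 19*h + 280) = (h^2 - 5*h + 6)/(h^2 - 2*h - 35)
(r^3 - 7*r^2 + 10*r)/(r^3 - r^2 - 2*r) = (r - 5)/(r + 1)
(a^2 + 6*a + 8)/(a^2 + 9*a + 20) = (a + 2)/(a + 5)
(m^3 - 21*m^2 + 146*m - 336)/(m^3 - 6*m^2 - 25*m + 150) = (m^2 - 15*m + 56)/(m^2 - 25)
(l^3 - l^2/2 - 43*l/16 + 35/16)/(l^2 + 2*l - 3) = (l^2 + l/2 - 35/16)/(l + 3)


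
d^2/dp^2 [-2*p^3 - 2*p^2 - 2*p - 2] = -12*p - 4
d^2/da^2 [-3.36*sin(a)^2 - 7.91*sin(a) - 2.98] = 7.91*sin(a) - 6.72*cos(2*a)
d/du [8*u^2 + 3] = 16*u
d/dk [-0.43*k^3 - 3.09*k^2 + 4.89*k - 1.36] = -1.29*k^2 - 6.18*k + 4.89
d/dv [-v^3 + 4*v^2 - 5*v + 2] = -3*v^2 + 8*v - 5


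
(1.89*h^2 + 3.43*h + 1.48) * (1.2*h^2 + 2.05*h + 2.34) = 2.268*h^4 + 7.9905*h^3 + 13.2301*h^2 + 11.0602*h + 3.4632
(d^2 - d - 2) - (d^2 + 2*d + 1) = -3*d - 3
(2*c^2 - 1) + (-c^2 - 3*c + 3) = c^2 - 3*c + 2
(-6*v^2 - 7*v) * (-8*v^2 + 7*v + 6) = 48*v^4 + 14*v^3 - 85*v^2 - 42*v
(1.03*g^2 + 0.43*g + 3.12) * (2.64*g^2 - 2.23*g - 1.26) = 2.7192*g^4 - 1.1617*g^3 + 5.9801*g^2 - 7.4994*g - 3.9312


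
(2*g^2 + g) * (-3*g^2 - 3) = -6*g^4 - 3*g^3 - 6*g^2 - 3*g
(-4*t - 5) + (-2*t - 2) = -6*t - 7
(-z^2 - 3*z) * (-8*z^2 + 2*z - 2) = 8*z^4 + 22*z^3 - 4*z^2 + 6*z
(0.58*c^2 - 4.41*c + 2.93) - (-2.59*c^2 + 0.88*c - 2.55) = 3.17*c^2 - 5.29*c + 5.48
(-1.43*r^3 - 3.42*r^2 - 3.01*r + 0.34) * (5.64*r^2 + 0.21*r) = -8.0652*r^5 - 19.5891*r^4 - 17.6946*r^3 + 1.2855*r^2 + 0.0714*r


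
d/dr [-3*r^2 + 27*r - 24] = 27 - 6*r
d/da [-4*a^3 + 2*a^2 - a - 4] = -12*a^2 + 4*a - 1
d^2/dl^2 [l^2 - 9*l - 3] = 2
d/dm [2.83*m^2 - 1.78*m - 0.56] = 5.66*m - 1.78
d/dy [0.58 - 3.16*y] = -3.16000000000000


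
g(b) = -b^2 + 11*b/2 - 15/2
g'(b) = 11/2 - 2*b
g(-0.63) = -11.36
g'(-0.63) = 6.76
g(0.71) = -4.10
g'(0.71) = 4.08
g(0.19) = -6.49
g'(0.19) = 5.12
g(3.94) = -1.35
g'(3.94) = -2.38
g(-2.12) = -23.65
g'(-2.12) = 9.74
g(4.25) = -2.19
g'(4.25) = -3.00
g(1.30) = -2.04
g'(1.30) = 2.90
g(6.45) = -13.63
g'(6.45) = -7.40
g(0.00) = -7.50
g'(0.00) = 5.50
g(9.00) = -39.00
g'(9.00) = -12.50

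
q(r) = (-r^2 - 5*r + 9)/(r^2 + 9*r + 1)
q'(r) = (-2*r - 9)*(-r^2 - 5*r + 9)/(r^2 + 9*r + 1)^2 + (-2*r - 5)/(r^2 + 9*r + 1)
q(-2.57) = -0.98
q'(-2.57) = -0.25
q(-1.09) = -1.74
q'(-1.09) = -1.19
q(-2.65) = -0.96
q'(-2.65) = -0.24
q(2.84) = -0.38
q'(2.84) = -0.15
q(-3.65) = -0.75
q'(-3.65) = -0.19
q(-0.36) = -5.06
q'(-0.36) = -17.81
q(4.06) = -0.51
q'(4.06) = -0.08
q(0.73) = 0.59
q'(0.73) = -1.56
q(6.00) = -0.63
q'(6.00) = -0.04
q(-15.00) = -1.55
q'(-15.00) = -0.08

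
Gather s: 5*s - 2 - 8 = 5*s - 10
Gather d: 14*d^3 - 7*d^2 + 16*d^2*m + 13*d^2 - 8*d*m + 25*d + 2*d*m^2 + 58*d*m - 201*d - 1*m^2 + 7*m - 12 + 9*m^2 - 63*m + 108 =14*d^3 + d^2*(16*m + 6) + d*(2*m^2 + 50*m - 176) + 8*m^2 - 56*m + 96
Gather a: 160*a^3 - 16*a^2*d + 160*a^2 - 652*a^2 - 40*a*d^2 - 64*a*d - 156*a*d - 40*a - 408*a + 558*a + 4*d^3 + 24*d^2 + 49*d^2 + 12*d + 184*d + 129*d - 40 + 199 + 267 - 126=160*a^3 + a^2*(-16*d - 492) + a*(-40*d^2 - 220*d + 110) + 4*d^3 + 73*d^2 + 325*d + 300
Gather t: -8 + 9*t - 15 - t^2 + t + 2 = -t^2 + 10*t - 21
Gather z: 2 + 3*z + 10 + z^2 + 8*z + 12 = z^2 + 11*z + 24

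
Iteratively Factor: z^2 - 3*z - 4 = (z + 1)*(z - 4)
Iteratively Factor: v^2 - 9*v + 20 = (v - 5)*(v - 4)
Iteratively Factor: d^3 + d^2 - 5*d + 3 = (d - 1)*(d^2 + 2*d - 3) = (d - 1)^2*(d + 3)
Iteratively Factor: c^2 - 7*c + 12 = (c - 3)*(c - 4)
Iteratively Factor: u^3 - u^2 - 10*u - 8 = (u + 1)*(u^2 - 2*u - 8) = (u - 4)*(u + 1)*(u + 2)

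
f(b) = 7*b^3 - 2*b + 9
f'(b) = 21*b^2 - 2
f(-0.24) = 9.38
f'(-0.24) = -0.79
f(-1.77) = -26.28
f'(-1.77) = 63.79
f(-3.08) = -189.37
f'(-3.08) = 197.21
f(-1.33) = -4.81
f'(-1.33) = 35.15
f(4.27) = 545.44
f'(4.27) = 380.89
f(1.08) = 15.66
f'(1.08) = 22.49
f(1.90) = 53.21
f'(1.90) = 73.81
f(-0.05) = 9.10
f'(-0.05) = -1.95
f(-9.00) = -5076.00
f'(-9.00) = 1699.00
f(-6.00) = -1491.00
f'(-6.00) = 754.00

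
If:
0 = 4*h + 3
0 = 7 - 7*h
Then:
No Solution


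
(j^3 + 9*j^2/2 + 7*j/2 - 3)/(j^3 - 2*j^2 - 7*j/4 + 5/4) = 2*(j^2 + 5*j + 6)/(2*j^2 - 3*j - 5)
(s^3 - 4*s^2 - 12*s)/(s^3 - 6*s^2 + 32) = s*(s - 6)/(s^2 - 8*s + 16)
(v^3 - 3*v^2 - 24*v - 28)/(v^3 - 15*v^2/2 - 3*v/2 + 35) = 2*(v + 2)/(2*v - 5)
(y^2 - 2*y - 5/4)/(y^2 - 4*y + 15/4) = (2*y + 1)/(2*y - 3)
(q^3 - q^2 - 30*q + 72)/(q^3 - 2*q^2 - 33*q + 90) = (q - 4)/(q - 5)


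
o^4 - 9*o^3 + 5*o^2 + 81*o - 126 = (o - 7)*(o - 3)*(o - 2)*(o + 3)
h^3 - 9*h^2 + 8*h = h*(h - 8)*(h - 1)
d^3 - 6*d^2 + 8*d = d*(d - 4)*(d - 2)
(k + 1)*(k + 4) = k^2 + 5*k + 4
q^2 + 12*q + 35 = (q + 5)*(q + 7)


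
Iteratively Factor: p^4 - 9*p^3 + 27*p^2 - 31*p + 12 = (p - 1)*(p^3 - 8*p^2 + 19*p - 12) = (p - 3)*(p - 1)*(p^2 - 5*p + 4) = (p - 4)*(p - 3)*(p - 1)*(p - 1)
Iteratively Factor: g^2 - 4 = (g + 2)*(g - 2)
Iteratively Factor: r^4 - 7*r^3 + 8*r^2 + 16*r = (r)*(r^3 - 7*r^2 + 8*r + 16) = r*(r - 4)*(r^2 - 3*r - 4) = r*(r - 4)*(r + 1)*(r - 4)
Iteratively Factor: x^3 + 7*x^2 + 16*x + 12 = (x + 2)*(x^2 + 5*x + 6) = (x + 2)*(x + 3)*(x + 2)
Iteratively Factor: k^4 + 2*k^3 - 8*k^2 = (k)*(k^3 + 2*k^2 - 8*k) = k*(k + 4)*(k^2 - 2*k) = k*(k - 2)*(k + 4)*(k)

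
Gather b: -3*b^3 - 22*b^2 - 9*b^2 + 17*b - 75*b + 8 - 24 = -3*b^3 - 31*b^2 - 58*b - 16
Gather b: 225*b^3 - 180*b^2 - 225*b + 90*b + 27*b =225*b^3 - 180*b^2 - 108*b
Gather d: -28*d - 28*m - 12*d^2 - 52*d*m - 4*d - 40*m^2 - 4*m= -12*d^2 + d*(-52*m - 32) - 40*m^2 - 32*m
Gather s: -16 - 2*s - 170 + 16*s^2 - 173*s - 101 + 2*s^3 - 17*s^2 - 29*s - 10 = 2*s^3 - s^2 - 204*s - 297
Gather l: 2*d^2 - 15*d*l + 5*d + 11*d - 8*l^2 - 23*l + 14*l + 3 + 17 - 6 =2*d^2 + 16*d - 8*l^2 + l*(-15*d - 9) + 14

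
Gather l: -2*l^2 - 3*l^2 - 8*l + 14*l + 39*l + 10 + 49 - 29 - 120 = -5*l^2 + 45*l - 90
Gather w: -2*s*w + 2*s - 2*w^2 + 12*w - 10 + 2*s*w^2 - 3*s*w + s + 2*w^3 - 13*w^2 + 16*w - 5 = 3*s + 2*w^3 + w^2*(2*s - 15) + w*(28 - 5*s) - 15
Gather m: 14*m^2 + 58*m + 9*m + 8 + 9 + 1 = 14*m^2 + 67*m + 18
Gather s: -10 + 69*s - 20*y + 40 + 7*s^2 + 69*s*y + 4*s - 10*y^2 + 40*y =7*s^2 + s*(69*y + 73) - 10*y^2 + 20*y + 30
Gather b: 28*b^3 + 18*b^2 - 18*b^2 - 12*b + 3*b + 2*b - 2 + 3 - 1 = 28*b^3 - 7*b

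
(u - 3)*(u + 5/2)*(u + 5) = u^3 + 9*u^2/2 - 10*u - 75/2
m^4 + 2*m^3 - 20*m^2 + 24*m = m*(m - 2)^2*(m + 6)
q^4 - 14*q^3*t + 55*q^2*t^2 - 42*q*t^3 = q*(q - 7*t)*(q - 6*t)*(q - t)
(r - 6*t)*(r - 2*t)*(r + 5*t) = r^3 - 3*r^2*t - 28*r*t^2 + 60*t^3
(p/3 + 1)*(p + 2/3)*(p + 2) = p^3/3 + 17*p^2/9 + 28*p/9 + 4/3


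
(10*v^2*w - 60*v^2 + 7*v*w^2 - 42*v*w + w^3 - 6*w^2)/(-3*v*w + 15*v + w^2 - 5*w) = (-10*v^2*w + 60*v^2 - 7*v*w^2 + 42*v*w - w^3 + 6*w^2)/(3*v*w - 15*v - w^2 + 5*w)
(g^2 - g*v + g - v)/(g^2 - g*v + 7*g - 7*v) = (g + 1)/(g + 7)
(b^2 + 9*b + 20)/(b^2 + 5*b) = (b + 4)/b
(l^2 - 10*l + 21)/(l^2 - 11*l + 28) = (l - 3)/(l - 4)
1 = 1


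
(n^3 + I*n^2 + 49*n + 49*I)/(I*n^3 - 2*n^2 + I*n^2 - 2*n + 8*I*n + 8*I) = (-I*n^3 + n^2 - 49*I*n + 49)/(n^3 + n^2*(1 + 2*I) + 2*n*(4 + I) + 8)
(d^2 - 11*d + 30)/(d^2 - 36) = (d - 5)/(d + 6)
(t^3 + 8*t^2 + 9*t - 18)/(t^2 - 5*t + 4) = (t^2 + 9*t + 18)/(t - 4)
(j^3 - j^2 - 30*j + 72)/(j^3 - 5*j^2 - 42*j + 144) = (j - 4)/(j - 8)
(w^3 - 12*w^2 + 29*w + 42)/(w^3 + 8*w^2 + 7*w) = (w^2 - 13*w + 42)/(w*(w + 7))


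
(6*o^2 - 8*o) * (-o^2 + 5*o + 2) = -6*o^4 + 38*o^3 - 28*o^2 - 16*o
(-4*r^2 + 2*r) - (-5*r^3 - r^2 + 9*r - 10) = 5*r^3 - 3*r^2 - 7*r + 10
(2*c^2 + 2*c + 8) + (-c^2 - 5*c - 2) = c^2 - 3*c + 6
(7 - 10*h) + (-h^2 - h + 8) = -h^2 - 11*h + 15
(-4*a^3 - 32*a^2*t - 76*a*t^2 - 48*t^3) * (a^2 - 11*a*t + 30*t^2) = -4*a^5 + 12*a^4*t + 156*a^3*t^2 - 172*a^2*t^3 - 1752*a*t^4 - 1440*t^5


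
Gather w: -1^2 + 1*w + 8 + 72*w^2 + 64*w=72*w^2 + 65*w + 7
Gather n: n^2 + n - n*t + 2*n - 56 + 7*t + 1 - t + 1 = n^2 + n*(3 - t) + 6*t - 54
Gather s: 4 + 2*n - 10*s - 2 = 2*n - 10*s + 2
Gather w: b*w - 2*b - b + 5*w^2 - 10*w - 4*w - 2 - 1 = -3*b + 5*w^2 + w*(b - 14) - 3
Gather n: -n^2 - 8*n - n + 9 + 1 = -n^2 - 9*n + 10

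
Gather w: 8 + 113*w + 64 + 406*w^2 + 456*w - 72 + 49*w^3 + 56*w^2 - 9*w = 49*w^3 + 462*w^2 + 560*w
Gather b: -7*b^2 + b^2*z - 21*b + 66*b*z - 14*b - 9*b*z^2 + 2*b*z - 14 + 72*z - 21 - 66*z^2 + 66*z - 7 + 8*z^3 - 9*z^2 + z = b^2*(z - 7) + b*(-9*z^2 + 68*z - 35) + 8*z^3 - 75*z^2 + 139*z - 42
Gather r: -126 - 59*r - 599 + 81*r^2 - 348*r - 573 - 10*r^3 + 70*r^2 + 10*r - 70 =-10*r^3 + 151*r^2 - 397*r - 1368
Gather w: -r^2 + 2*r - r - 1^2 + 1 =-r^2 + r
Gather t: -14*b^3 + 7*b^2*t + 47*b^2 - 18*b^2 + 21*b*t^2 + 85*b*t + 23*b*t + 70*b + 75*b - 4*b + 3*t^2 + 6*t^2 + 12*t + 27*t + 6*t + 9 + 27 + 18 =-14*b^3 + 29*b^2 + 141*b + t^2*(21*b + 9) + t*(7*b^2 + 108*b + 45) + 54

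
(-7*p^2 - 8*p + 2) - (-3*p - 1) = -7*p^2 - 5*p + 3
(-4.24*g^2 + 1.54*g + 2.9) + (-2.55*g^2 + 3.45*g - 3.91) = -6.79*g^2 + 4.99*g - 1.01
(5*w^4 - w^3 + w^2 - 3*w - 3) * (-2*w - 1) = -10*w^5 - 3*w^4 - w^3 + 5*w^2 + 9*w + 3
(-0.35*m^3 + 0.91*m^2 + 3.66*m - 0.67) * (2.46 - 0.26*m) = 0.091*m^4 - 1.0976*m^3 + 1.287*m^2 + 9.1778*m - 1.6482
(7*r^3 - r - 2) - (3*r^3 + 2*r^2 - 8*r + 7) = 4*r^3 - 2*r^2 + 7*r - 9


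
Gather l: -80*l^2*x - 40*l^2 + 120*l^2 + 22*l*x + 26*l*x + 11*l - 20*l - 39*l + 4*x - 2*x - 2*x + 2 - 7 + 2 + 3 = l^2*(80 - 80*x) + l*(48*x - 48)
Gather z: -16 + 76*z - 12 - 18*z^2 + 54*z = -18*z^2 + 130*z - 28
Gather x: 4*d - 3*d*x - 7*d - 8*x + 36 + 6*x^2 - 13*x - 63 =-3*d + 6*x^2 + x*(-3*d - 21) - 27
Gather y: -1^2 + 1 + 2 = 2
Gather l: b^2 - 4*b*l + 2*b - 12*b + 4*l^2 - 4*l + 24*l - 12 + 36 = b^2 - 10*b + 4*l^2 + l*(20 - 4*b) + 24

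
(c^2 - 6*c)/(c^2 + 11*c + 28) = c*(c - 6)/(c^2 + 11*c + 28)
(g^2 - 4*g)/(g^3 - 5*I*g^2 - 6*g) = (4 - g)/(-g^2 + 5*I*g + 6)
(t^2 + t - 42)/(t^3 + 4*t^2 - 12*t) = (t^2 + t - 42)/(t*(t^2 + 4*t - 12))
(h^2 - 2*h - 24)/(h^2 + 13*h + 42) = (h^2 - 2*h - 24)/(h^2 + 13*h + 42)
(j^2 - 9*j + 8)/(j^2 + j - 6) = (j^2 - 9*j + 8)/(j^2 + j - 6)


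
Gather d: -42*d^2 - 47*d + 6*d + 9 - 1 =-42*d^2 - 41*d + 8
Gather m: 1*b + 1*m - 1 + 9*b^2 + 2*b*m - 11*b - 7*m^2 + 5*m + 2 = 9*b^2 - 10*b - 7*m^2 + m*(2*b + 6) + 1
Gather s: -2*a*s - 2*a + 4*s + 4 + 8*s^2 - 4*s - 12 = -2*a*s - 2*a + 8*s^2 - 8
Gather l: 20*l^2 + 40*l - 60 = 20*l^2 + 40*l - 60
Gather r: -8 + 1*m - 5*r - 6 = m - 5*r - 14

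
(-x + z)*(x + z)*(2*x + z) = -2*x^3 - x^2*z + 2*x*z^2 + z^3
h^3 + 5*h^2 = h^2*(h + 5)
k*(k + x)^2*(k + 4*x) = k^4 + 6*k^3*x + 9*k^2*x^2 + 4*k*x^3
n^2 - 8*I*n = n*(n - 8*I)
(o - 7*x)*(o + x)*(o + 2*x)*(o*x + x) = o^4*x - 4*o^3*x^2 + o^3*x - 19*o^2*x^3 - 4*o^2*x^2 - 14*o*x^4 - 19*o*x^3 - 14*x^4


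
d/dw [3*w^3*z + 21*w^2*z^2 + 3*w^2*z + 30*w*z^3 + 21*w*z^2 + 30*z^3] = 3*z*(3*w^2 + 14*w*z + 2*w + 10*z^2 + 7*z)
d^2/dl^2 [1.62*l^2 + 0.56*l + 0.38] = 3.24000000000000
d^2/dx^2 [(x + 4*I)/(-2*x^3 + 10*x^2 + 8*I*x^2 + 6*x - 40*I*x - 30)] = (-(x + 4*I)*(-3*x^2 + 10*x + 8*I*x + 3 - 20*I)^2 + (3*x^2 - 10*x - 8*I*x - (x + 4*I)*(-3*x + 5 + 4*I) - 3 + 20*I)*(x^3 - 5*x^2 - 4*I*x^2 - 3*x + 20*I*x + 15))/(x^3 - 5*x^2 - 4*I*x^2 - 3*x + 20*I*x + 15)^3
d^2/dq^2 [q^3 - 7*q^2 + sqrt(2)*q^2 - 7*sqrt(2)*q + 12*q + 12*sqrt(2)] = 6*q - 14 + 2*sqrt(2)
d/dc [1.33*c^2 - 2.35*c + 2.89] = 2.66*c - 2.35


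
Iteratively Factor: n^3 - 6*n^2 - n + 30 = (n - 5)*(n^2 - n - 6) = (n - 5)*(n + 2)*(n - 3)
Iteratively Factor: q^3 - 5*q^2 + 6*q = (q - 3)*(q^2 - 2*q) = (q - 3)*(q - 2)*(q)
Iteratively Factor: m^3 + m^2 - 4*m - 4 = (m + 2)*(m^2 - m - 2) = (m - 2)*(m + 2)*(m + 1)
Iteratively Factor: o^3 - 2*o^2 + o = (o - 1)*(o^2 - o) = o*(o - 1)*(o - 1)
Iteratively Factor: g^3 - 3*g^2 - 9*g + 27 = (g - 3)*(g^2 - 9) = (g - 3)*(g + 3)*(g - 3)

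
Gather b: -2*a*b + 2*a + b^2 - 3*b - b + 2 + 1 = 2*a + b^2 + b*(-2*a - 4) + 3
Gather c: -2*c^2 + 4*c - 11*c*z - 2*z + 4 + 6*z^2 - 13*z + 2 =-2*c^2 + c*(4 - 11*z) + 6*z^2 - 15*z + 6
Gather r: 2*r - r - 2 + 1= r - 1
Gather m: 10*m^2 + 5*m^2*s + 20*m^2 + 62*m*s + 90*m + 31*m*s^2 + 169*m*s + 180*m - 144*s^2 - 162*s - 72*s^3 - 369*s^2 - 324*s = m^2*(5*s + 30) + m*(31*s^2 + 231*s + 270) - 72*s^3 - 513*s^2 - 486*s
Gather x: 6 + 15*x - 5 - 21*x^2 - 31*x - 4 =-21*x^2 - 16*x - 3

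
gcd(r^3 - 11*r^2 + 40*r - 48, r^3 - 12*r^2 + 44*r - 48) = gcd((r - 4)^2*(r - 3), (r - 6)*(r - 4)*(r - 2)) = r - 4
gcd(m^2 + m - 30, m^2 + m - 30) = m^2 + m - 30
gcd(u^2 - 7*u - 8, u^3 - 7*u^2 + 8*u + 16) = u + 1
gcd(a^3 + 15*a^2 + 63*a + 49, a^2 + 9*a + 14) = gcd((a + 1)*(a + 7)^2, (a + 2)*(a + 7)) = a + 7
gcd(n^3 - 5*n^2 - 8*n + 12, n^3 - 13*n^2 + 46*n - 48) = 1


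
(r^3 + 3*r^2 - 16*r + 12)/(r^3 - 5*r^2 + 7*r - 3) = (r^2 + 4*r - 12)/(r^2 - 4*r + 3)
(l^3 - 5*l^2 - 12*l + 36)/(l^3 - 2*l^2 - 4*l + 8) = (l^2 - 3*l - 18)/(l^2 - 4)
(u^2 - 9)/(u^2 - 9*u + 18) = (u + 3)/(u - 6)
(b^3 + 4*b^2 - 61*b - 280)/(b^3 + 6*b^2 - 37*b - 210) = (b - 8)/(b - 6)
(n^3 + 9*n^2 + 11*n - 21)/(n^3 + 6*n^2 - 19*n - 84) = (n - 1)/(n - 4)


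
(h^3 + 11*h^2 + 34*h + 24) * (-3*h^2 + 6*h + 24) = -3*h^5 - 27*h^4 - 12*h^3 + 396*h^2 + 960*h + 576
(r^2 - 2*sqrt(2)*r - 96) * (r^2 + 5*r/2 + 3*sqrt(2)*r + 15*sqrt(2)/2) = r^4 + sqrt(2)*r^3 + 5*r^3/2 - 108*r^2 + 5*sqrt(2)*r^2/2 - 288*sqrt(2)*r - 270*r - 720*sqrt(2)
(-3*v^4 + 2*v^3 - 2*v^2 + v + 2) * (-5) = 15*v^4 - 10*v^3 + 10*v^2 - 5*v - 10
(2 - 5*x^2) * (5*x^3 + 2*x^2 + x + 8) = -25*x^5 - 10*x^4 + 5*x^3 - 36*x^2 + 2*x + 16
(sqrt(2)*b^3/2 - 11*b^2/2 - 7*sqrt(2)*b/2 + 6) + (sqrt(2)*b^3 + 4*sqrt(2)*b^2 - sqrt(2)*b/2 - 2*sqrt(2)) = 3*sqrt(2)*b^3/2 - 11*b^2/2 + 4*sqrt(2)*b^2 - 4*sqrt(2)*b - 2*sqrt(2) + 6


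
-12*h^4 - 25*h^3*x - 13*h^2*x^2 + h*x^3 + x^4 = (-4*h + x)*(h + x)^2*(3*h + x)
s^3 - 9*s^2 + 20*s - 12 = (s - 6)*(s - 2)*(s - 1)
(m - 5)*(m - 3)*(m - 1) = m^3 - 9*m^2 + 23*m - 15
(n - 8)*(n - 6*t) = n^2 - 6*n*t - 8*n + 48*t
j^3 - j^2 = j^2*(j - 1)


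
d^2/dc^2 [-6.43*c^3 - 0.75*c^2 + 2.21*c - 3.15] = -38.58*c - 1.5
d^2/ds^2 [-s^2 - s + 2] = -2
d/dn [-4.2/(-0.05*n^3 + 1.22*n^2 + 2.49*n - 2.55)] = (-0.63*n^2 + 10.248*n + 10.458)/(0.05*n^3 - 1.22*n^2 - 2.49*n + 2.55)^2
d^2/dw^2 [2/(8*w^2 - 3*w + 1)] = 4*(-64*w^2 + 24*w + (16*w - 3)^2 - 8)/(8*w^2 - 3*w + 1)^3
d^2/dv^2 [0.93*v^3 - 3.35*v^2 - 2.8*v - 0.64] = 5.58*v - 6.7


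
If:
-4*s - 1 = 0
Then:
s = -1/4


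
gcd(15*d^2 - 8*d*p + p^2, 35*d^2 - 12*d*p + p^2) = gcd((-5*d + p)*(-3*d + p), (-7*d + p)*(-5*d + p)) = -5*d + p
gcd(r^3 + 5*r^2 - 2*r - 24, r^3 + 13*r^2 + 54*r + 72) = r^2 + 7*r + 12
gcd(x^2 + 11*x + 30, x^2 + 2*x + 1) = 1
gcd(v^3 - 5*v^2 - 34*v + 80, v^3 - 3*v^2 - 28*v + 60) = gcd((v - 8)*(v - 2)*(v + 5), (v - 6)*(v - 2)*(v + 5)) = v^2 + 3*v - 10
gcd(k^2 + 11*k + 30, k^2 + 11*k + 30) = k^2 + 11*k + 30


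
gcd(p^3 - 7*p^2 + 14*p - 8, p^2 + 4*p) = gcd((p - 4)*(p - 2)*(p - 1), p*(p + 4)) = 1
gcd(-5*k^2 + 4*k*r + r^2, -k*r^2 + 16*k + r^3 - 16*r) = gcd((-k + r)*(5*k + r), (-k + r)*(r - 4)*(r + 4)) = -k + r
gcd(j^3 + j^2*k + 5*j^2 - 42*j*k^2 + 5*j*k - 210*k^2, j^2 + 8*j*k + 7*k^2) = j + 7*k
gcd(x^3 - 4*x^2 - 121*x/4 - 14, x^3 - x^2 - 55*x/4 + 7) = x + 7/2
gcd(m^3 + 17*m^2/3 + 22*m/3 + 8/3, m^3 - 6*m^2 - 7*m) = m + 1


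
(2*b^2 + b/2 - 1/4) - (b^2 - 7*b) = b^2 + 15*b/2 - 1/4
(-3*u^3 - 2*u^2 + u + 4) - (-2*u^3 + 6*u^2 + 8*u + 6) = -u^3 - 8*u^2 - 7*u - 2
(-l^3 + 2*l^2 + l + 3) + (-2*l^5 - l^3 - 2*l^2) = -2*l^5 - 2*l^3 + l + 3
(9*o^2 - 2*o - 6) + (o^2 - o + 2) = 10*o^2 - 3*o - 4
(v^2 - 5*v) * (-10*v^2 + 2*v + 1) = -10*v^4 + 52*v^3 - 9*v^2 - 5*v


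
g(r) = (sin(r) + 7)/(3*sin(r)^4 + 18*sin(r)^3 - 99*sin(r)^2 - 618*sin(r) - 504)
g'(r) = (sin(r) + 7)*(-12*sin(r)^3*cos(r) - 54*sin(r)^2*cos(r) + 198*sin(r)*cos(r) + 618*cos(r))/(3*sin(r)^4 + 18*sin(r)^3 - 99*sin(r)^2 - 618*sin(r) - 504)^2 + cos(r)/(3*sin(r)^4 + 18*sin(r)^3 - 99*sin(r)^2 - 618*sin(r) - 504) = (-3*sin(r)^2 + 2*sin(r) + 26)*cos(r)/(3*(sin(r) - 6)^2*(sin(r) + 1)^2*(sin(r) + 4)^2)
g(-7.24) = -0.08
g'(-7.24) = 0.27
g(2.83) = -0.01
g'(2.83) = -0.01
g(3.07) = -0.01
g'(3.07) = -0.01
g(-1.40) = -1.09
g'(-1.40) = 12.74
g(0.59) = -0.01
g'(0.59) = 0.00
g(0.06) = -0.01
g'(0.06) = 0.01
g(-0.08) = -0.02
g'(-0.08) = 0.02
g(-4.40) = -0.01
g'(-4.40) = -0.00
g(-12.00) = -0.00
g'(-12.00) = 0.01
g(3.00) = -0.01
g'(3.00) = -0.01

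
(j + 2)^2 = j^2 + 4*j + 4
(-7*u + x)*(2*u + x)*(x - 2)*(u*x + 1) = -14*u^3*x^2 + 28*u^3*x - 5*u^2*x^3 + 10*u^2*x^2 - 14*u^2*x + 28*u^2 + u*x^4 - 2*u*x^3 - 5*u*x^2 + 10*u*x + x^3 - 2*x^2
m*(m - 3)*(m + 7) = m^3 + 4*m^2 - 21*m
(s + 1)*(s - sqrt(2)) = s^2 - sqrt(2)*s + s - sqrt(2)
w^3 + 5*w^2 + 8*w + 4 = (w + 1)*(w + 2)^2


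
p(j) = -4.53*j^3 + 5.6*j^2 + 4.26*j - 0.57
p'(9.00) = -995.73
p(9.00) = -2811.00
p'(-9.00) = -1197.33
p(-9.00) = 3717.06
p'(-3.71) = -224.35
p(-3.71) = 292.03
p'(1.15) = -0.83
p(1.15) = 4.85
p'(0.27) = 6.29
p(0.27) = 0.90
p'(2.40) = -47.14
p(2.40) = -20.71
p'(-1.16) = -27.02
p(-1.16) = 9.09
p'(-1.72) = -55.21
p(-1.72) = 31.72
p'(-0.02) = 4.03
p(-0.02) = -0.65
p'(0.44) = 6.56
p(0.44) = 2.00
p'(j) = -13.59*j^2 + 11.2*j + 4.26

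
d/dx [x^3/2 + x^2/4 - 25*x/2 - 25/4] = 3*x^2/2 + x/2 - 25/2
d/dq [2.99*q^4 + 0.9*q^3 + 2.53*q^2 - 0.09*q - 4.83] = 11.96*q^3 + 2.7*q^2 + 5.06*q - 0.09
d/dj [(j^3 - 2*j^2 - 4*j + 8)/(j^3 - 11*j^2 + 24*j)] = (-9*j^4 + 56*j^3 - 116*j^2 + 176*j - 192)/(j^2*(j^4 - 22*j^3 + 169*j^2 - 528*j + 576))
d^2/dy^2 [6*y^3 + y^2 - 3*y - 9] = 36*y + 2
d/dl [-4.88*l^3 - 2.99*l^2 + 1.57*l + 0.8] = -14.64*l^2 - 5.98*l + 1.57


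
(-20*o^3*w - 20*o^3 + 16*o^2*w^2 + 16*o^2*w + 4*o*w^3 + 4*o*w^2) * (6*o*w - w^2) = -120*o^4*w^2 - 120*o^4*w + 116*o^3*w^3 + 116*o^3*w^2 + 8*o^2*w^4 + 8*o^2*w^3 - 4*o*w^5 - 4*o*w^4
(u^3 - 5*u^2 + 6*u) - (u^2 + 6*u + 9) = u^3 - 6*u^2 - 9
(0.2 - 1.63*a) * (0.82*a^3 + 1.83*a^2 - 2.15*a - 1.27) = -1.3366*a^4 - 2.8189*a^3 + 3.8705*a^2 + 1.6401*a - 0.254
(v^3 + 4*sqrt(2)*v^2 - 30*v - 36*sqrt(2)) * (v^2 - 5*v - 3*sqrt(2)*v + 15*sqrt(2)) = v^5 - 5*v^4 + sqrt(2)*v^4 - 54*v^3 - 5*sqrt(2)*v^3 + 54*sqrt(2)*v^2 + 270*v^2 - 270*sqrt(2)*v + 216*v - 1080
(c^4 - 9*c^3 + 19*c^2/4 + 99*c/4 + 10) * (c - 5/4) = c^5 - 41*c^4/4 + 16*c^3 + 301*c^2/16 - 335*c/16 - 25/2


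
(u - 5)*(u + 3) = u^2 - 2*u - 15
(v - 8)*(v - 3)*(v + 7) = v^3 - 4*v^2 - 53*v + 168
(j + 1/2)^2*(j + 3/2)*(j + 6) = j^4 + 17*j^3/2 + 67*j^2/4 + 87*j/8 + 9/4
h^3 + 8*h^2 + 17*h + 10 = (h + 1)*(h + 2)*(h + 5)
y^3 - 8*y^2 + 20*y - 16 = (y - 4)*(y - 2)^2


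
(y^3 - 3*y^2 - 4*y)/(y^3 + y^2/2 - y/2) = 2*(y - 4)/(2*y - 1)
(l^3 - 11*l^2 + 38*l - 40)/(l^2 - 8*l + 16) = (l^2 - 7*l + 10)/(l - 4)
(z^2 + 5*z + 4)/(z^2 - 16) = (z + 1)/(z - 4)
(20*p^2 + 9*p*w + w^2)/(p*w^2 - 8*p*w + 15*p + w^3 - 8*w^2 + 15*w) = (20*p^2 + 9*p*w + w^2)/(p*w^2 - 8*p*w + 15*p + w^3 - 8*w^2 + 15*w)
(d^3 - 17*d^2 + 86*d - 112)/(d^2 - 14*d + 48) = (d^2 - 9*d + 14)/(d - 6)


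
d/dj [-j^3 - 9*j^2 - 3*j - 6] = -3*j^2 - 18*j - 3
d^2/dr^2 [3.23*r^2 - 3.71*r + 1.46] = 6.46000000000000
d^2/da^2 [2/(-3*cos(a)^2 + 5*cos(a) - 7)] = 2*(-36*sin(a)^4 - 41*sin(a)^2 - 365*cos(a)/4 + 45*cos(3*a)/4 + 85)/(3*sin(a)^2 + 5*cos(a) - 10)^3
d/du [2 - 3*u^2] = -6*u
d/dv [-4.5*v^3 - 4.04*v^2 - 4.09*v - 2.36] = -13.5*v^2 - 8.08*v - 4.09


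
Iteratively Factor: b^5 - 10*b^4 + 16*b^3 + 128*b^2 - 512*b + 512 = (b - 4)*(b^4 - 6*b^3 - 8*b^2 + 96*b - 128) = (b - 4)*(b - 2)*(b^3 - 4*b^2 - 16*b + 64) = (b - 4)^2*(b - 2)*(b^2 - 16) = (b - 4)^2*(b - 2)*(b + 4)*(b - 4)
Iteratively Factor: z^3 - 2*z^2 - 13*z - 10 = (z + 1)*(z^2 - 3*z - 10) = (z + 1)*(z + 2)*(z - 5)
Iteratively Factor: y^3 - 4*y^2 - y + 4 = (y - 1)*(y^2 - 3*y - 4) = (y - 1)*(y + 1)*(y - 4)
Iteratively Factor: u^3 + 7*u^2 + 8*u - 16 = (u + 4)*(u^2 + 3*u - 4) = (u + 4)^2*(u - 1)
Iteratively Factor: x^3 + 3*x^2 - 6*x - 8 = (x + 1)*(x^2 + 2*x - 8) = (x - 2)*(x + 1)*(x + 4)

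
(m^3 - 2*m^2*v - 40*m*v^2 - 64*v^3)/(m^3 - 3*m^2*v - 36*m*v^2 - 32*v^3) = (m + 2*v)/(m + v)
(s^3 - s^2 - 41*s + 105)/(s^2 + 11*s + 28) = (s^2 - 8*s + 15)/(s + 4)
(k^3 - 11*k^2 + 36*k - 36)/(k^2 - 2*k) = k - 9 + 18/k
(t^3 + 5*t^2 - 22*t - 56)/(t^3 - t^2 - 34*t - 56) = (t^2 + 3*t - 28)/(t^2 - 3*t - 28)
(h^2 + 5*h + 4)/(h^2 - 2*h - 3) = (h + 4)/(h - 3)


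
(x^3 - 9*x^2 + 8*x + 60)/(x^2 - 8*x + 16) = (x^3 - 9*x^2 + 8*x + 60)/(x^2 - 8*x + 16)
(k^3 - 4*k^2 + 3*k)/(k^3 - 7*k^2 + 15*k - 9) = k/(k - 3)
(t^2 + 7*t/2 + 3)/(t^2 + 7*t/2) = (2*t^2 + 7*t + 6)/(t*(2*t + 7))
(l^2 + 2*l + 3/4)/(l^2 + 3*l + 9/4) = (2*l + 1)/(2*l + 3)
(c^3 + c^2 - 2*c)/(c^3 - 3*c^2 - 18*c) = (-c^2 - c + 2)/(-c^2 + 3*c + 18)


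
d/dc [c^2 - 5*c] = 2*c - 5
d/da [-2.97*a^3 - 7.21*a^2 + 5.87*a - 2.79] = -8.91*a^2 - 14.42*a + 5.87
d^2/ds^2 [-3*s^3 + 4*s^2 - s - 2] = 8 - 18*s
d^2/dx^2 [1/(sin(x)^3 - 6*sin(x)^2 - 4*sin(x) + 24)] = (-9*sin(x)^6 + 66*sin(x)^5 - 124*sin(x)^4 + 48*sin(x)^3 - 400*sin(x)^2 - 96*sin(x) + 320)/(sin(x)^3 - 6*sin(x)^2 - 4*sin(x) + 24)^3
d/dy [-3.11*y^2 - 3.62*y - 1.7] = -6.22*y - 3.62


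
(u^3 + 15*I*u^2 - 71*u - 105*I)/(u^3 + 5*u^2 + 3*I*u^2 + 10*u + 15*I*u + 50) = (u^2 + 10*I*u - 21)/(u^2 + u*(5 - 2*I) - 10*I)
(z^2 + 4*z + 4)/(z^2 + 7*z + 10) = (z + 2)/(z + 5)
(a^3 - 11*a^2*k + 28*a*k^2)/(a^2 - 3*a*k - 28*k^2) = a*(a - 4*k)/(a + 4*k)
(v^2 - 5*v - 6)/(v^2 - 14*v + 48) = (v + 1)/(v - 8)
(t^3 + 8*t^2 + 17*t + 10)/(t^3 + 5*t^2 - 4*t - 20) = (t + 1)/(t - 2)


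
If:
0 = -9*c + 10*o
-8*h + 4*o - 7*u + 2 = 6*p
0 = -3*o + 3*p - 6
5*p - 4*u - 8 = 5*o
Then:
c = 10*p/9 - 20/9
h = -p/4 - 19/16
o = p - 2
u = 1/2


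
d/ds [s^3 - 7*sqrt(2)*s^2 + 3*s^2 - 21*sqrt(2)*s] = 3*s^2 - 14*sqrt(2)*s + 6*s - 21*sqrt(2)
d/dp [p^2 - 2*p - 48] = 2*p - 2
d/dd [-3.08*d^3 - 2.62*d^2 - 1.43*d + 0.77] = -9.24*d^2 - 5.24*d - 1.43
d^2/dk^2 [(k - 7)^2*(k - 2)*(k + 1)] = 12*k^2 - 90*k + 122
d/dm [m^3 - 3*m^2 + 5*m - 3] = 3*m^2 - 6*m + 5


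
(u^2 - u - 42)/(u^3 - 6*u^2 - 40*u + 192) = (u - 7)/(u^2 - 12*u + 32)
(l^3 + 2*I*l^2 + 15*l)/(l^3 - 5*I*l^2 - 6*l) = (l + 5*I)/(l - 2*I)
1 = 1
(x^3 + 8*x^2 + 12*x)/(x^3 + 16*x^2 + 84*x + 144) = x*(x + 2)/(x^2 + 10*x + 24)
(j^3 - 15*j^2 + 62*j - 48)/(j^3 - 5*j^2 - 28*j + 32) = (j - 6)/(j + 4)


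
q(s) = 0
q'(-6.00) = 0.00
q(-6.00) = 0.00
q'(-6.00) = 0.00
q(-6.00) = 0.00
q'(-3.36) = 0.00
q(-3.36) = 0.00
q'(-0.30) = 0.00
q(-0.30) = 0.00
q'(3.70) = 0.00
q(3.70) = 0.00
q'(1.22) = 0.00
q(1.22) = 0.00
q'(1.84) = 0.00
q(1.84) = 0.00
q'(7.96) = 0.00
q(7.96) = 0.00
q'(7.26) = 0.00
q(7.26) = 0.00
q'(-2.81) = 0.00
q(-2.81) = 0.00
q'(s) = 0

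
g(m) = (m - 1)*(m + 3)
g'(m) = 2*m + 2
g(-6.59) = 27.25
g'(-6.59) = -11.18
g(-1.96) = -3.08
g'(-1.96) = -1.92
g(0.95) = -0.20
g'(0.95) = 3.90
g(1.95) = 4.70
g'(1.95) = 5.90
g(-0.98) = -4.00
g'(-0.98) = 0.04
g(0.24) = -2.46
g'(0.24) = 2.48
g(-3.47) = 2.10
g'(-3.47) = -4.94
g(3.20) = 13.64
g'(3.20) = 8.40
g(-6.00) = 21.00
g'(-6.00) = -10.00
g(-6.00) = 21.00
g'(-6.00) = -10.00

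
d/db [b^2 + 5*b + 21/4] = 2*b + 5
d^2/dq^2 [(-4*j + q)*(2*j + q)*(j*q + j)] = 2*j*(-2*j + 3*q + 1)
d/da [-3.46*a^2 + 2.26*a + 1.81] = 2.26 - 6.92*a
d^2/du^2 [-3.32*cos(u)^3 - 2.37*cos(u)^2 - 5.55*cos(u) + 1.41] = 8.04*cos(u) + 4.74*cos(2*u) + 7.47*cos(3*u)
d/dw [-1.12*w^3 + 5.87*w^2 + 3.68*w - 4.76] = -3.36*w^2 + 11.74*w + 3.68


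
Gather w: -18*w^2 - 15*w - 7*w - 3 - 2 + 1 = -18*w^2 - 22*w - 4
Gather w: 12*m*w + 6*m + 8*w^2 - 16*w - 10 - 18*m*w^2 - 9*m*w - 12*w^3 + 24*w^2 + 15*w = 6*m - 12*w^3 + w^2*(32 - 18*m) + w*(3*m - 1) - 10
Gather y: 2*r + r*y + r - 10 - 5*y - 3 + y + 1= 3*r + y*(r - 4) - 12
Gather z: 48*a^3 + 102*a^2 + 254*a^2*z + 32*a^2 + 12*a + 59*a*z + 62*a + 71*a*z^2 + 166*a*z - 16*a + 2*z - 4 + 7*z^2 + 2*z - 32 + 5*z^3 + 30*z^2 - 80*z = 48*a^3 + 134*a^2 + 58*a + 5*z^3 + z^2*(71*a + 37) + z*(254*a^2 + 225*a - 76) - 36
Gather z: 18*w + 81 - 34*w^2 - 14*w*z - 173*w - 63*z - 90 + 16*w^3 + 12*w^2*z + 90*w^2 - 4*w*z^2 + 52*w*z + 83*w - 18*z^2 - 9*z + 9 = 16*w^3 + 56*w^2 - 72*w + z^2*(-4*w - 18) + z*(12*w^2 + 38*w - 72)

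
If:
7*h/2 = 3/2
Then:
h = 3/7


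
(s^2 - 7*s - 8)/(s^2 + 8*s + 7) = (s - 8)/(s + 7)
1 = 1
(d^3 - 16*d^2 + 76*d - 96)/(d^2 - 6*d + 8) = (d^2 - 14*d + 48)/(d - 4)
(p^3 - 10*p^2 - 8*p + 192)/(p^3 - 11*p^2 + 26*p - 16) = (p^2 - 2*p - 24)/(p^2 - 3*p + 2)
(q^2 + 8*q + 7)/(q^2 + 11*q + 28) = (q + 1)/(q + 4)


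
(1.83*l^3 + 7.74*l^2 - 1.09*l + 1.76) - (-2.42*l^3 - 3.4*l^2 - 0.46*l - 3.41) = 4.25*l^3 + 11.14*l^2 - 0.63*l + 5.17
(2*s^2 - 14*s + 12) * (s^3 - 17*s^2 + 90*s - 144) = 2*s^5 - 48*s^4 + 430*s^3 - 1752*s^2 + 3096*s - 1728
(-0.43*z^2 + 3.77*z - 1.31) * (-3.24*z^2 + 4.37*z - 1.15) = 1.3932*z^4 - 14.0939*z^3 + 21.2138*z^2 - 10.0602*z + 1.5065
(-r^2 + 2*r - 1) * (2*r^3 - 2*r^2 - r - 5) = -2*r^5 + 6*r^4 - 5*r^3 + 5*r^2 - 9*r + 5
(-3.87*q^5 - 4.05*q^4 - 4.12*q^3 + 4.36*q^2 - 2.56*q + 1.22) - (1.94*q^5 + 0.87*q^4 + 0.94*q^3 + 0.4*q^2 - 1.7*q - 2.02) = -5.81*q^5 - 4.92*q^4 - 5.06*q^3 + 3.96*q^2 - 0.86*q + 3.24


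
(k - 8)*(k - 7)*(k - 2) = k^3 - 17*k^2 + 86*k - 112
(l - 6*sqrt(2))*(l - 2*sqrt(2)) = l^2 - 8*sqrt(2)*l + 24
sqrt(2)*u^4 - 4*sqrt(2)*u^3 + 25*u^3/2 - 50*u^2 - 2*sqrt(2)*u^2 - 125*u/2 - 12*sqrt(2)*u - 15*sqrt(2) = (u - 5)*(u + 1)*(u + 6*sqrt(2))*(sqrt(2)*u + 1/2)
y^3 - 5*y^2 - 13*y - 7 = (y - 7)*(y + 1)^2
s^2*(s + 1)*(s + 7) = s^4 + 8*s^3 + 7*s^2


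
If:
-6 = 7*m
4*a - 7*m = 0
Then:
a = -3/2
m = -6/7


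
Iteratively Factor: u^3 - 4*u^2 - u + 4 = (u - 1)*(u^2 - 3*u - 4) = (u - 4)*(u - 1)*(u + 1)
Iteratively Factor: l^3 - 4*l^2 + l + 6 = (l - 3)*(l^2 - l - 2) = (l - 3)*(l - 2)*(l + 1)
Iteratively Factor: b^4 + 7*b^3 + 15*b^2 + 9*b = (b + 3)*(b^3 + 4*b^2 + 3*b) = (b + 1)*(b + 3)*(b^2 + 3*b) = b*(b + 1)*(b + 3)*(b + 3)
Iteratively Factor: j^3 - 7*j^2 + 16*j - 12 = (j - 2)*(j^2 - 5*j + 6) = (j - 3)*(j - 2)*(j - 2)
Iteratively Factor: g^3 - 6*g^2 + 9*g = (g - 3)*(g^2 - 3*g) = (g - 3)^2*(g)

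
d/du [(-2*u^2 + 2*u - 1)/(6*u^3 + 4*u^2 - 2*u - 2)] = (6*u^4 - 12*u^3 + 7*u^2 + 8*u - 3)/(2*(9*u^6 + 12*u^5 - 2*u^4 - 10*u^3 - 3*u^2 + 2*u + 1))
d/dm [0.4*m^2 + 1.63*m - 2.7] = 0.8*m + 1.63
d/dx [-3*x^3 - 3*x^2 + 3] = 3*x*(-3*x - 2)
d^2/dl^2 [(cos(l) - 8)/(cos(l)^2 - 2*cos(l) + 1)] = (65*cos(l)/4 + 14*cos(2*l) - cos(3*l)/4 - 30)/(cos(l) - 1)^4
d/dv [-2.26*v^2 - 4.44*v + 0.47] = -4.52*v - 4.44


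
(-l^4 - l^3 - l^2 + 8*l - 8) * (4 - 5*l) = 5*l^5 + l^4 + l^3 - 44*l^2 + 72*l - 32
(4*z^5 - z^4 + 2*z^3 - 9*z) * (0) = 0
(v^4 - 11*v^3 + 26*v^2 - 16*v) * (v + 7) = v^5 - 4*v^4 - 51*v^3 + 166*v^2 - 112*v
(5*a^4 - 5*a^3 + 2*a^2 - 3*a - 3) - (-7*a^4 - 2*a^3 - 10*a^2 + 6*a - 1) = 12*a^4 - 3*a^3 + 12*a^2 - 9*a - 2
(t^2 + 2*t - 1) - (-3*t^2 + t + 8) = 4*t^2 + t - 9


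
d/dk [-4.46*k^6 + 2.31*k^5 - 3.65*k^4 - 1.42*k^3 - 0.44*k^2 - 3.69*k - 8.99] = -26.76*k^5 + 11.55*k^4 - 14.6*k^3 - 4.26*k^2 - 0.88*k - 3.69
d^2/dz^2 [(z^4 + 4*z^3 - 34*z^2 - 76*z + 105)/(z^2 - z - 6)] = 2*(z^6 - 3*z^5 - 15*z^4 - 34*z^3 - 9*z^2 - 1251*z - 33)/(z^6 - 3*z^5 - 15*z^4 + 35*z^3 + 90*z^2 - 108*z - 216)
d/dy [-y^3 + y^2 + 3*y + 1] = -3*y^2 + 2*y + 3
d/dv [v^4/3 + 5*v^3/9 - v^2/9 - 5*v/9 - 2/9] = 4*v^3/3 + 5*v^2/3 - 2*v/9 - 5/9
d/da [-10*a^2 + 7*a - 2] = 7 - 20*a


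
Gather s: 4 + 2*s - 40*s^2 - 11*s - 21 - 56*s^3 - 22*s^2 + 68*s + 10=-56*s^3 - 62*s^2 + 59*s - 7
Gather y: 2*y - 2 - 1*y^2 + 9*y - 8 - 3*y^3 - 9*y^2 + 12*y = -3*y^3 - 10*y^2 + 23*y - 10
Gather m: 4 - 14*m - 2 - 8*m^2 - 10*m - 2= -8*m^2 - 24*m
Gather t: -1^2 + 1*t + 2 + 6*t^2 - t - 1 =6*t^2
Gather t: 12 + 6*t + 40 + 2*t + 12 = 8*t + 64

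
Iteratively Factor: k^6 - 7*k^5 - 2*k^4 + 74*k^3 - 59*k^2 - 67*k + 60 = (k - 5)*(k^5 - 2*k^4 - 12*k^3 + 14*k^2 + 11*k - 12) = (k - 5)*(k - 4)*(k^4 + 2*k^3 - 4*k^2 - 2*k + 3) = (k - 5)*(k - 4)*(k - 1)*(k^3 + 3*k^2 - k - 3) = (k - 5)*(k - 4)*(k - 1)*(k + 1)*(k^2 + 2*k - 3) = (k - 5)*(k - 4)*(k - 1)^2*(k + 1)*(k + 3)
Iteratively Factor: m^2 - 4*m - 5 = (m + 1)*(m - 5)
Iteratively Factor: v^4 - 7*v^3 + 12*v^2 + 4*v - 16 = (v - 2)*(v^3 - 5*v^2 + 2*v + 8) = (v - 2)^2*(v^2 - 3*v - 4) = (v - 4)*(v - 2)^2*(v + 1)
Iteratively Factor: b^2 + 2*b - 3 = (b - 1)*(b + 3)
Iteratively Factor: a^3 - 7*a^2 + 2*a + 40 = (a - 4)*(a^2 - 3*a - 10) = (a - 4)*(a + 2)*(a - 5)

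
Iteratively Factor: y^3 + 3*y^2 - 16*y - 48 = (y + 4)*(y^2 - y - 12) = (y - 4)*(y + 4)*(y + 3)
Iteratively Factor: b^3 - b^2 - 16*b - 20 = (b + 2)*(b^2 - 3*b - 10) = (b + 2)^2*(b - 5)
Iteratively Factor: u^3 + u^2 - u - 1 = (u - 1)*(u^2 + 2*u + 1) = (u - 1)*(u + 1)*(u + 1)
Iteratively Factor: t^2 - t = (t)*(t - 1)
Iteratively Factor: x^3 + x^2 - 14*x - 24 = (x + 2)*(x^2 - x - 12) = (x - 4)*(x + 2)*(x + 3)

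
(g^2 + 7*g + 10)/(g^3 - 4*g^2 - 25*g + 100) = (g + 2)/(g^2 - 9*g + 20)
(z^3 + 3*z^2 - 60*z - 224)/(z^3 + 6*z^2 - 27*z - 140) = (z - 8)/(z - 5)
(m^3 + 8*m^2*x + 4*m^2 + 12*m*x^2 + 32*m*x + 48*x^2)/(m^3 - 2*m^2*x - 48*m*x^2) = (-m^2 - 2*m*x - 4*m - 8*x)/(m*(-m + 8*x))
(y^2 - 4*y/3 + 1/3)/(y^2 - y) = (y - 1/3)/y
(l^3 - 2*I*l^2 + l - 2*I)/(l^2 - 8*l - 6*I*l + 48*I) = (l^3 - 2*I*l^2 + l - 2*I)/(l^2 - 8*l - 6*I*l + 48*I)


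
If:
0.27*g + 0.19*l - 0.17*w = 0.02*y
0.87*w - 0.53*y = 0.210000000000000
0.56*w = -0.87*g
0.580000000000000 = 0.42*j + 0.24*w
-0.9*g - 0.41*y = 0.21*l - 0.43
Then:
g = -0.76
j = 0.71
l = 2.30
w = 1.18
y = 1.54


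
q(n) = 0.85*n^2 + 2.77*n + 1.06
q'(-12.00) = -17.63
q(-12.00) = 90.22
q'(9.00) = 18.07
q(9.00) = 94.84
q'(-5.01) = -5.75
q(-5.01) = 8.52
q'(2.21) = 6.53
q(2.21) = 11.33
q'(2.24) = 6.58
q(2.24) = 11.53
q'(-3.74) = -3.59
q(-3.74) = 2.59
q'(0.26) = 3.21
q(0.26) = 1.84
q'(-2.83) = -2.04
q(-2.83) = 0.03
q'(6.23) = 13.36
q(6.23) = 51.31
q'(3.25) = 8.30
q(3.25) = 19.04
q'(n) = 1.7*n + 2.77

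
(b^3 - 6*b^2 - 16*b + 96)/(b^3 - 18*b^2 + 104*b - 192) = (b + 4)/(b - 8)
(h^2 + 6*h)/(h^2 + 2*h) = (h + 6)/(h + 2)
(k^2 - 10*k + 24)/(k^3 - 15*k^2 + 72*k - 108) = (k - 4)/(k^2 - 9*k + 18)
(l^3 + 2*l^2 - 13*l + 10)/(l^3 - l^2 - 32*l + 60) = (l^2 + 4*l - 5)/(l^2 + l - 30)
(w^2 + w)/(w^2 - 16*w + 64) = w*(w + 1)/(w^2 - 16*w + 64)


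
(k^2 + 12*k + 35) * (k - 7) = k^3 + 5*k^2 - 49*k - 245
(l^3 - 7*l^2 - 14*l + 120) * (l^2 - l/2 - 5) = l^5 - 15*l^4/2 - 31*l^3/2 + 162*l^2 + 10*l - 600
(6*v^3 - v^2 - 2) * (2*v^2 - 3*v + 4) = 12*v^5 - 20*v^4 + 27*v^3 - 8*v^2 + 6*v - 8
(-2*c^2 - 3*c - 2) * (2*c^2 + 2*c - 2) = -4*c^4 - 10*c^3 - 6*c^2 + 2*c + 4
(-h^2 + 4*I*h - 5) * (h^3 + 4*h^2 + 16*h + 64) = -h^5 - 4*h^4 + 4*I*h^4 - 21*h^3 + 16*I*h^3 - 84*h^2 + 64*I*h^2 - 80*h + 256*I*h - 320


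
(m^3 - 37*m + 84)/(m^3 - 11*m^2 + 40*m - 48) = (m + 7)/(m - 4)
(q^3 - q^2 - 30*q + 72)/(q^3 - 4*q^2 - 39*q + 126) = (q - 4)/(q - 7)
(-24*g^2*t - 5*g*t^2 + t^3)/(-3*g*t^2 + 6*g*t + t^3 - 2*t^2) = (24*g^2 + 5*g*t - t^2)/(3*g*t - 6*g - t^2 + 2*t)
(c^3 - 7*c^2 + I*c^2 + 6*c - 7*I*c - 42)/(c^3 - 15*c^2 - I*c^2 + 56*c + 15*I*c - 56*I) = (c^2 + I*c + 6)/(c^2 - c*(8 + I) + 8*I)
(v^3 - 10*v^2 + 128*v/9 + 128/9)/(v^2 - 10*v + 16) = (v^2 - 2*v - 16/9)/(v - 2)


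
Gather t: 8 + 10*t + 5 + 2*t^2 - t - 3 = 2*t^2 + 9*t + 10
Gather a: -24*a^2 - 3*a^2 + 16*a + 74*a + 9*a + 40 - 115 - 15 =-27*a^2 + 99*a - 90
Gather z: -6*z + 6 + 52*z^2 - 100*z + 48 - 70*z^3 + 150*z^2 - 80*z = -70*z^3 + 202*z^2 - 186*z + 54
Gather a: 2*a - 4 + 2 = 2*a - 2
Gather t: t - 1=t - 1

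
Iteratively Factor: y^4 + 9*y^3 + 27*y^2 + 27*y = (y)*(y^3 + 9*y^2 + 27*y + 27) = y*(y + 3)*(y^2 + 6*y + 9) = y*(y + 3)^2*(y + 3)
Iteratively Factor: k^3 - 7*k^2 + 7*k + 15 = (k - 3)*(k^2 - 4*k - 5) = (k - 3)*(k + 1)*(k - 5)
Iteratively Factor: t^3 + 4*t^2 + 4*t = (t + 2)*(t^2 + 2*t) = t*(t + 2)*(t + 2)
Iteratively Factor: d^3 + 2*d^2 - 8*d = (d)*(d^2 + 2*d - 8) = d*(d - 2)*(d + 4)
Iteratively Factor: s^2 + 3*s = (s + 3)*(s)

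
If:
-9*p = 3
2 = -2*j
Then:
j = -1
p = -1/3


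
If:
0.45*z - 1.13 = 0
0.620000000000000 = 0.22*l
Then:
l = 2.82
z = 2.51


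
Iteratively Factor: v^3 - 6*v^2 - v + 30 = (v - 3)*(v^2 - 3*v - 10) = (v - 5)*(v - 3)*(v + 2)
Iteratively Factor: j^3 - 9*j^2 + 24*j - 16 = (j - 4)*(j^2 - 5*j + 4) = (j - 4)^2*(j - 1)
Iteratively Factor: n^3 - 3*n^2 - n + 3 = (n + 1)*(n^2 - 4*n + 3) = (n - 1)*(n + 1)*(n - 3)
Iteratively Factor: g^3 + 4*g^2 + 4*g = (g + 2)*(g^2 + 2*g) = g*(g + 2)*(g + 2)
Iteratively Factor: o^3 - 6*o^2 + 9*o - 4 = (o - 1)*(o^2 - 5*o + 4) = (o - 1)^2*(o - 4)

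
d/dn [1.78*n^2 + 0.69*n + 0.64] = 3.56*n + 0.69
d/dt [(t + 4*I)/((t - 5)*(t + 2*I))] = ((t - 5)*(t + 2*I) - (t - 5)*(t + 4*I) - (t + 2*I)*(t + 4*I))/((t - 5)^2*(t + 2*I)^2)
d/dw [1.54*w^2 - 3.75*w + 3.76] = 3.08*w - 3.75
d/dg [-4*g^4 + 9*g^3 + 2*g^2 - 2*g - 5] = -16*g^3 + 27*g^2 + 4*g - 2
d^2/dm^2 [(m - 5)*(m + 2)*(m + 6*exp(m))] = 6*m^2*exp(m) + 6*m*exp(m) + 6*m - 84*exp(m) - 6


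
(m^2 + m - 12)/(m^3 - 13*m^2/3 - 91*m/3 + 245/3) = 3*(m^2 + m - 12)/(3*m^3 - 13*m^2 - 91*m + 245)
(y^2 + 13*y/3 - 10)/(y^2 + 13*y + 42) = (y - 5/3)/(y + 7)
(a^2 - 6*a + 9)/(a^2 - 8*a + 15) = (a - 3)/(a - 5)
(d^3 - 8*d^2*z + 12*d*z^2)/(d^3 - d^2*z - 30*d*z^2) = (d - 2*z)/(d + 5*z)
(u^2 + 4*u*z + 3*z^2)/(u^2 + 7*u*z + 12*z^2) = (u + z)/(u + 4*z)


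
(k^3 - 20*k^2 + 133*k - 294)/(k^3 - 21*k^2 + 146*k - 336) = (k - 7)/(k - 8)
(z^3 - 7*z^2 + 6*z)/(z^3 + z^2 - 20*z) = (z^2 - 7*z + 6)/(z^2 + z - 20)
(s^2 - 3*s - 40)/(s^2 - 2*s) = (s^2 - 3*s - 40)/(s*(s - 2))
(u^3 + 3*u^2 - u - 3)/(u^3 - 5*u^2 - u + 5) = (u + 3)/(u - 5)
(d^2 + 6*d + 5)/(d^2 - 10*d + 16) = (d^2 + 6*d + 5)/(d^2 - 10*d + 16)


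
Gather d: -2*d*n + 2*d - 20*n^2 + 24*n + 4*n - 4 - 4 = d*(2 - 2*n) - 20*n^2 + 28*n - 8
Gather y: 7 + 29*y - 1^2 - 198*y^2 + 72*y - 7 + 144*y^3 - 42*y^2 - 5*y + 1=144*y^3 - 240*y^2 + 96*y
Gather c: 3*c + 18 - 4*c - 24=-c - 6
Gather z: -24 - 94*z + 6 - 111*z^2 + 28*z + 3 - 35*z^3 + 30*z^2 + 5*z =-35*z^3 - 81*z^2 - 61*z - 15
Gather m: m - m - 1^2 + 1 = 0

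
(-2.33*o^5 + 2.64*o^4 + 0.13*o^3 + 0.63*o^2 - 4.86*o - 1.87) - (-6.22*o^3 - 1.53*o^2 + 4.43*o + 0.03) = -2.33*o^5 + 2.64*o^4 + 6.35*o^3 + 2.16*o^2 - 9.29*o - 1.9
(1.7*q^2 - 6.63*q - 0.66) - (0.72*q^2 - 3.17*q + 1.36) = 0.98*q^2 - 3.46*q - 2.02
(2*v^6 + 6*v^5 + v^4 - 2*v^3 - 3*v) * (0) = 0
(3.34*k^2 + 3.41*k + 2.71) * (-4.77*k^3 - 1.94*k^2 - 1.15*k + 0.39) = -15.9318*k^5 - 22.7453*k^4 - 23.3831*k^3 - 7.8763*k^2 - 1.7866*k + 1.0569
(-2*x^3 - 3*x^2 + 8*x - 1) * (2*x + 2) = -4*x^4 - 10*x^3 + 10*x^2 + 14*x - 2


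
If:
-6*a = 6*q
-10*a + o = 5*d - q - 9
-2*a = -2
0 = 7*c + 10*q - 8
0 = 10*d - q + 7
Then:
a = 1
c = 18/7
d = -4/5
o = -2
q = -1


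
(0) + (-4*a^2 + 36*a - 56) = -4*a^2 + 36*a - 56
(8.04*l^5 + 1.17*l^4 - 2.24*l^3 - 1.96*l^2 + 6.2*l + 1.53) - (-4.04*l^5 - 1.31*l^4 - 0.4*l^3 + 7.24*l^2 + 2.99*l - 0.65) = 12.08*l^5 + 2.48*l^4 - 1.84*l^3 - 9.2*l^2 + 3.21*l + 2.18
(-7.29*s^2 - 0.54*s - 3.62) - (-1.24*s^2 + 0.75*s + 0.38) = -6.05*s^2 - 1.29*s - 4.0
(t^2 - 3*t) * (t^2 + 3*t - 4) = t^4 - 13*t^2 + 12*t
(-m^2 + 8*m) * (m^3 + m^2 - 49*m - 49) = -m^5 + 7*m^4 + 57*m^3 - 343*m^2 - 392*m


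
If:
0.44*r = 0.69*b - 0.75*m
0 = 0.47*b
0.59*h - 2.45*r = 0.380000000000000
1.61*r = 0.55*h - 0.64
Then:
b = 0.00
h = 2.40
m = -0.25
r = 0.42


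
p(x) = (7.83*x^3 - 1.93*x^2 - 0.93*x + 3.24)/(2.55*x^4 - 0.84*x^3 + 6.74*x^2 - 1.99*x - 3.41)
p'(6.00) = -0.07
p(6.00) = 0.48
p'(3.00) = -0.18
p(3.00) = 0.83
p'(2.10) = -0.27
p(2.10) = 1.02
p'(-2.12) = -0.08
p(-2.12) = -0.86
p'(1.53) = -0.66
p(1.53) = 1.25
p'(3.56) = -0.15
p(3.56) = 0.74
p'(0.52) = -4.29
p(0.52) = -1.31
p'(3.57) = -0.15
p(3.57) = 0.73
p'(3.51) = -0.15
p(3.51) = 0.74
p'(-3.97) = -0.11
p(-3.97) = -0.64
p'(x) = (23.49*x^2 - 3.86*x - 0.93)/(2.55*x^4 - 0.84*x^3 + 6.74*x^2 - 1.99*x - 3.41) + (-10.2*x^3 + 2.52*x^2 - 13.48*x + 1.99)*(7.83*x^3 - 1.93*x^2 - 0.93*x + 3.24)/(2.55*x^4 - 0.84*x^3 + 6.74*x^2 - 1.99*x - 3.41)^2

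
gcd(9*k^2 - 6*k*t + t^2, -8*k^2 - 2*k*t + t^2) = 1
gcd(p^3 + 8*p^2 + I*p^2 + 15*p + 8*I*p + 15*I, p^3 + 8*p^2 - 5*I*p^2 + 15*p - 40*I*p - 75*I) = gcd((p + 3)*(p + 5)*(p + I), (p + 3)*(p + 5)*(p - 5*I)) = p^2 + 8*p + 15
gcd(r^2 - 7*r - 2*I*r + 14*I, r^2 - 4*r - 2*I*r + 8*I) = r - 2*I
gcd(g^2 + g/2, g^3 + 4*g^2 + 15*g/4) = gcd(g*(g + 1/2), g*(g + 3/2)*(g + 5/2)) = g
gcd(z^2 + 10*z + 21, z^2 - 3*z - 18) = z + 3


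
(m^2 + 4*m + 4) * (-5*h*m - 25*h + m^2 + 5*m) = -5*h*m^3 - 45*h*m^2 - 120*h*m - 100*h + m^4 + 9*m^3 + 24*m^2 + 20*m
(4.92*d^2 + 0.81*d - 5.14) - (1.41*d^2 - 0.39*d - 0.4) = 3.51*d^2 + 1.2*d - 4.74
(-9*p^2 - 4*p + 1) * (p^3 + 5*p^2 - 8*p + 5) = -9*p^5 - 49*p^4 + 53*p^3 - 8*p^2 - 28*p + 5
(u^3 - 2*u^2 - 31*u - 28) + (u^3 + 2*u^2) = 2*u^3 - 31*u - 28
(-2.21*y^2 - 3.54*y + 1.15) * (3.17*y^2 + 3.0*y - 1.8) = -7.0057*y^4 - 17.8518*y^3 - 2.9965*y^2 + 9.822*y - 2.07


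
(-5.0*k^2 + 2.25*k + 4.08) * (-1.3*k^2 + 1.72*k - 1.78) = 6.5*k^4 - 11.525*k^3 + 7.466*k^2 + 3.0126*k - 7.2624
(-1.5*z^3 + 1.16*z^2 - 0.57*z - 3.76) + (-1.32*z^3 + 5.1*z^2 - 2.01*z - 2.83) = -2.82*z^3 + 6.26*z^2 - 2.58*z - 6.59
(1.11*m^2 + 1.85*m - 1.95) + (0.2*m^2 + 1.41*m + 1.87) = 1.31*m^2 + 3.26*m - 0.0799999999999998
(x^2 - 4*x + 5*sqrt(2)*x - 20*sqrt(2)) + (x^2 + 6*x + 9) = 2*x^2 + 2*x + 5*sqrt(2)*x - 20*sqrt(2) + 9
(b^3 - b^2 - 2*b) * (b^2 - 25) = b^5 - b^4 - 27*b^3 + 25*b^2 + 50*b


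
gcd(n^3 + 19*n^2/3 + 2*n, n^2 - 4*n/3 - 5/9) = n + 1/3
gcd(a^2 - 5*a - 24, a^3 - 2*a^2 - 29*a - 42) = a + 3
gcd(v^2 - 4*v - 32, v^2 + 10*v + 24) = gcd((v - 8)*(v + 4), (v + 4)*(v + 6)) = v + 4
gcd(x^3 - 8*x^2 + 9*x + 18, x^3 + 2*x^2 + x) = x + 1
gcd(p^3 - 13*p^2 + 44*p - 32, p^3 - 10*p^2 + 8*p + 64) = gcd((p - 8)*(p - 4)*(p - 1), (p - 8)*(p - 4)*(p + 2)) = p^2 - 12*p + 32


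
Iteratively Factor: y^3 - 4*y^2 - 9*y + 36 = (y + 3)*(y^2 - 7*y + 12) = (y - 3)*(y + 3)*(y - 4)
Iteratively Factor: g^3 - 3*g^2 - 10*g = (g)*(g^2 - 3*g - 10) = g*(g - 5)*(g + 2)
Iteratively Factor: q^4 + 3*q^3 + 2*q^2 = (q)*(q^3 + 3*q^2 + 2*q) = q^2*(q^2 + 3*q + 2) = q^2*(q + 2)*(q + 1)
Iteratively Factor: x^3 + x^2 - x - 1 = (x + 1)*(x^2 - 1) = (x + 1)^2*(x - 1)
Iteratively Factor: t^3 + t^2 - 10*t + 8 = (t - 1)*(t^2 + 2*t - 8) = (t - 1)*(t + 4)*(t - 2)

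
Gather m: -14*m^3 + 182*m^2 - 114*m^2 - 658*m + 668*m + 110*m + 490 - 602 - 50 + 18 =-14*m^3 + 68*m^2 + 120*m - 144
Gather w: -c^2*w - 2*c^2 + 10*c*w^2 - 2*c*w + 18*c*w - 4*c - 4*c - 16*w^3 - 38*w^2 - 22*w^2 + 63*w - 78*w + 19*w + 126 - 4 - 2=-2*c^2 - 8*c - 16*w^3 + w^2*(10*c - 60) + w*(-c^2 + 16*c + 4) + 120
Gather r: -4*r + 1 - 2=-4*r - 1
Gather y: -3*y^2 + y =-3*y^2 + y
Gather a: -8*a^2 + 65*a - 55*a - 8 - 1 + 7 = -8*a^2 + 10*a - 2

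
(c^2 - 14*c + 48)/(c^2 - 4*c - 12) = (c - 8)/(c + 2)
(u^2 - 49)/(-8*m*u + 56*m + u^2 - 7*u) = (u + 7)/(-8*m + u)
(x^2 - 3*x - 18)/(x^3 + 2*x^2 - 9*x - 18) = (x - 6)/(x^2 - x - 6)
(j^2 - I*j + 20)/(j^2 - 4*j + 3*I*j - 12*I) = (j^2 - I*j + 20)/(j^2 + j*(-4 + 3*I) - 12*I)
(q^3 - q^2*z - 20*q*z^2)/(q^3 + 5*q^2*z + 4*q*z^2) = (q - 5*z)/(q + z)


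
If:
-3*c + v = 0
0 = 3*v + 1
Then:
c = -1/9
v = -1/3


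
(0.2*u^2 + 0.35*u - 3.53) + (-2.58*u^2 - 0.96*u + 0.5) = -2.38*u^2 - 0.61*u - 3.03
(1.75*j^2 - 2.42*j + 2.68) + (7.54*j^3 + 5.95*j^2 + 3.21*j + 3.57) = 7.54*j^3 + 7.7*j^2 + 0.79*j + 6.25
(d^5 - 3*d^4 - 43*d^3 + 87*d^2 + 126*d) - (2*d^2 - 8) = d^5 - 3*d^4 - 43*d^3 + 85*d^2 + 126*d + 8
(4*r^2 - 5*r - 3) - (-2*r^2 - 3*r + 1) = 6*r^2 - 2*r - 4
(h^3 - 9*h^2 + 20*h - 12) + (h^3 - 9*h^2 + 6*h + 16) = 2*h^3 - 18*h^2 + 26*h + 4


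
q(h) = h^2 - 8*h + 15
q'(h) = 2*h - 8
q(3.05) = -0.10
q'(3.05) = -1.90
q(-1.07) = 24.70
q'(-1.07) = -10.14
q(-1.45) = 28.70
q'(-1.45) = -10.90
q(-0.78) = 21.85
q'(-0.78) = -9.56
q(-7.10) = 122.21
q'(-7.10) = -22.20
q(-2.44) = 40.47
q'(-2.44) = -12.88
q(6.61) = 5.81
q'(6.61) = 5.22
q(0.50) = 11.25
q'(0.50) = -7.00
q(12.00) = 63.00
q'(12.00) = 16.00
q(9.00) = 24.00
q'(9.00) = 10.00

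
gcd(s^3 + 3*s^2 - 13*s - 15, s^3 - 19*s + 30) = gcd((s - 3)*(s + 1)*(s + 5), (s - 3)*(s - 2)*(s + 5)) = s^2 + 2*s - 15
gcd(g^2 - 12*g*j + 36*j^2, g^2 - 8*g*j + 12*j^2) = g - 6*j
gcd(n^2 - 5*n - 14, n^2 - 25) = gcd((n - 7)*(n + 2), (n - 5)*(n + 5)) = 1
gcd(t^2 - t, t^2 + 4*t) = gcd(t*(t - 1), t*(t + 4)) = t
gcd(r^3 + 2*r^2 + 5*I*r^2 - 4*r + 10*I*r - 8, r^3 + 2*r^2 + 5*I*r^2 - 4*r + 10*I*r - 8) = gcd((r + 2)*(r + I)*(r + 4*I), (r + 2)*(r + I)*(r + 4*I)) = r^3 + r^2*(2 + 5*I) + r*(-4 + 10*I) - 8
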